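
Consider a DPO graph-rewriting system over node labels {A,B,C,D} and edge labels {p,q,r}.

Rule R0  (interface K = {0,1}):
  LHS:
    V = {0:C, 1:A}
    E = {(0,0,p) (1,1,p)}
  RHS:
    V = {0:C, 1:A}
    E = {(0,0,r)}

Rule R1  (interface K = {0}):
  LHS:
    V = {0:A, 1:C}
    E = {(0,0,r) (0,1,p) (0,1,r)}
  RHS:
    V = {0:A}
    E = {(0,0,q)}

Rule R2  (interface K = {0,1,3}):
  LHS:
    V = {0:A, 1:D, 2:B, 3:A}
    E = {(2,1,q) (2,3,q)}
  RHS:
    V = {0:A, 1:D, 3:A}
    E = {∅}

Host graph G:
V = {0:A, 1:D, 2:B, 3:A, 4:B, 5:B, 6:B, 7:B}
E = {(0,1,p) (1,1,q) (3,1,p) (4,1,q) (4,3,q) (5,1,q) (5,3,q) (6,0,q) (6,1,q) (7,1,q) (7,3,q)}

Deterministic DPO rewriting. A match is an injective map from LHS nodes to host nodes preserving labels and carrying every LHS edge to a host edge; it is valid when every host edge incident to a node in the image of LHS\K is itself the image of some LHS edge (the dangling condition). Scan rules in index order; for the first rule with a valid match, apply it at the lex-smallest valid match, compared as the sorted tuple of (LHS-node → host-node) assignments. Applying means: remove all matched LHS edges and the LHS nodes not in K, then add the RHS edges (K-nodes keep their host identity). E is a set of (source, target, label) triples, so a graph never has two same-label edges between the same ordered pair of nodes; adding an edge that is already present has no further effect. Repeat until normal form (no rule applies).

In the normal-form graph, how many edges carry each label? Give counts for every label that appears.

initial: |V|=8 |E|=11  E = 0-p->1 1-q->1 3-p->1 4-q->1 4-q->3 5-q->1 5-q->3 6-q->0 6-q->1 7-q->1 7-q->3
step 1: apply R2 at {0↦0, 1↦1, 2↦4, 3↦3}  → |V|=7 |E|=9  E = 0-p->1 1-q->1 3-p->1 5-q->1 5-q->3 6-q->0 6-q->1 7-q->1 7-q->3
step 2: apply R2 at {0↦0, 1↦1, 2↦5, 3↦3}  → |V|=6 |E|=7  E = 0-p->1 1-q->1 3-p->1 6-q->0 6-q->1 7-q->1 7-q->3
step 3: apply R2 at {0↦0, 1↦1, 2↦7, 3↦3}  → |V|=5 |E|=5  E = 0-p->1 1-q->1 3-p->1 6-q->0 6-q->1
step 4: apply R2 at {0↦3, 1↦1, 2↦6, 3↦0}  → |V|=4 |E|=3  E = 0-p->1 1-q->1 3-p->1
halt: no rule applies after step 4
NF edges: [(0, 1, 'p'), (1, 1, 'q'), (3, 1, 'p')]

Answer: p:2 q:1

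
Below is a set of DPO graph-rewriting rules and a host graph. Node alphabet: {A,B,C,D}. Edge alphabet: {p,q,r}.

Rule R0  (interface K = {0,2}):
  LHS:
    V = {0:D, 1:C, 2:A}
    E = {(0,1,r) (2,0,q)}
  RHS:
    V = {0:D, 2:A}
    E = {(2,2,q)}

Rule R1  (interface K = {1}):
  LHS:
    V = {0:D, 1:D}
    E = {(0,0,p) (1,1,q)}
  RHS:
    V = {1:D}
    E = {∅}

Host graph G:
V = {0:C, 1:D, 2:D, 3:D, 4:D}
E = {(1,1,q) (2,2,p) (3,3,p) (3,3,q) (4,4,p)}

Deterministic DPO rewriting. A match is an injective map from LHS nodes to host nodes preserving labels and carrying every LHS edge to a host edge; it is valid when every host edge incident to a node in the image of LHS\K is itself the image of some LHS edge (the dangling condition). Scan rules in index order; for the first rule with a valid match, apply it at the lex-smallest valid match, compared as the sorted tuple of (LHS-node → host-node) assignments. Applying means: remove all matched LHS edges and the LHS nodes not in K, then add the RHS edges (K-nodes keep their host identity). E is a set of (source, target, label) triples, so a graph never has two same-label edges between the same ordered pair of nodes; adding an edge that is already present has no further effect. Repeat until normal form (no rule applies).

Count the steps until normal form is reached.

[0] host  ⇒  5 nodes, 5 edges  {1-q->1 2-p->2 3-p->3 3-q->3 4-p->4}
[1] R1 @ {0↦2, 1↦1}  ⇒  4 nodes, 3 edges  {3-p->3 3-q->3 4-p->4}
[2] R1 @ {0↦4, 1↦3}  ⇒  3 nodes, 1 edges  {3-p->3}
normal form: no rule applies after step 2

Answer: 2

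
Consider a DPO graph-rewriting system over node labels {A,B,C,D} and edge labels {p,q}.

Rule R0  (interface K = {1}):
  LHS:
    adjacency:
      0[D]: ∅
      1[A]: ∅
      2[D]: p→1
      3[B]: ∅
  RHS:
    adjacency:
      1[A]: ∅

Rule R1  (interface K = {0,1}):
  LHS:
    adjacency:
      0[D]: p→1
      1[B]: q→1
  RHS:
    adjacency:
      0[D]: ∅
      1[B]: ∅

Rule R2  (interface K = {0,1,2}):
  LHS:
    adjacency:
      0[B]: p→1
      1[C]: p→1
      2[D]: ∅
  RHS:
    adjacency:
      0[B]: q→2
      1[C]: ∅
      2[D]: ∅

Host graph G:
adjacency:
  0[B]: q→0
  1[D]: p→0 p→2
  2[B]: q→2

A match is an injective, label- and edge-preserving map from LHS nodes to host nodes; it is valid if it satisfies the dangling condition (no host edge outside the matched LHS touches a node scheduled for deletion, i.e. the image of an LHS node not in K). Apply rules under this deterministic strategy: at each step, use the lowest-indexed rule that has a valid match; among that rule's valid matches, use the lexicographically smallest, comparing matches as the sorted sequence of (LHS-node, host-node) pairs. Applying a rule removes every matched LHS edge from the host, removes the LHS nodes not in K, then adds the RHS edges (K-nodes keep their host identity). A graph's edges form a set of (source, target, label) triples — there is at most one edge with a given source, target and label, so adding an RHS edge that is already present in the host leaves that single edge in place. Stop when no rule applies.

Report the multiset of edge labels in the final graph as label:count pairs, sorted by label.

initial: |V|=3 |E|=4  E = 0-q->0 1-p->0 1-p->2 2-q->2
step 1: apply R1 at {0↦1, 1↦0}  → |V|=3 |E|=2  E = 1-p->2 2-q->2
step 2: apply R1 at {0↦1, 1↦2}  → |V|=3 |E|=0  E = ∅
normal form: no rule applies after step 2
NF edges: []

Answer: (no edges)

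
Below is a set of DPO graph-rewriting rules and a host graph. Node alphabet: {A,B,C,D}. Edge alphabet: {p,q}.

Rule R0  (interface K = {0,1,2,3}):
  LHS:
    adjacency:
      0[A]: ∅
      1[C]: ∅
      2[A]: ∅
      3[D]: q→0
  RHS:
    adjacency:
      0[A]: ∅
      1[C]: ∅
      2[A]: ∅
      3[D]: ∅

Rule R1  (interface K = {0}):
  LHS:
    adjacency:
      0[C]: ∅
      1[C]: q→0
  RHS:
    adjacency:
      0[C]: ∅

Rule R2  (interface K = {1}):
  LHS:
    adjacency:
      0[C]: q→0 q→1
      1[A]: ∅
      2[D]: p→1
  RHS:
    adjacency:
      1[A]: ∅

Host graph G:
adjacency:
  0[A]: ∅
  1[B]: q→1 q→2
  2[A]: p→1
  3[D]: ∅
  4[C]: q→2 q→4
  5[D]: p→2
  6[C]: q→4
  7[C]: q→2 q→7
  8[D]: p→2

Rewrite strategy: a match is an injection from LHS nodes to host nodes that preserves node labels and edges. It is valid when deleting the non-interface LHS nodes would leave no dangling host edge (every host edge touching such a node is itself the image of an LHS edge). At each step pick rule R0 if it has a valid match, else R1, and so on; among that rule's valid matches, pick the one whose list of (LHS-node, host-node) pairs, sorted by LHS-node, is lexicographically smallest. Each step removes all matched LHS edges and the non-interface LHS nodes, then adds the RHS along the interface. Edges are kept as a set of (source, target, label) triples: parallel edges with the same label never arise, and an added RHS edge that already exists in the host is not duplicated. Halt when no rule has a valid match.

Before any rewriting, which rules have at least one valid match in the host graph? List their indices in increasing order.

R0: no valid match — LHS pattern not found
R1: 1 valid match — {0↦4, 1↦6}
R2: 2 valid matches — {0↦7, 1↦2, 2↦5}, {0↦7, 1↦2, 2↦8}

Answer: [R1,R2]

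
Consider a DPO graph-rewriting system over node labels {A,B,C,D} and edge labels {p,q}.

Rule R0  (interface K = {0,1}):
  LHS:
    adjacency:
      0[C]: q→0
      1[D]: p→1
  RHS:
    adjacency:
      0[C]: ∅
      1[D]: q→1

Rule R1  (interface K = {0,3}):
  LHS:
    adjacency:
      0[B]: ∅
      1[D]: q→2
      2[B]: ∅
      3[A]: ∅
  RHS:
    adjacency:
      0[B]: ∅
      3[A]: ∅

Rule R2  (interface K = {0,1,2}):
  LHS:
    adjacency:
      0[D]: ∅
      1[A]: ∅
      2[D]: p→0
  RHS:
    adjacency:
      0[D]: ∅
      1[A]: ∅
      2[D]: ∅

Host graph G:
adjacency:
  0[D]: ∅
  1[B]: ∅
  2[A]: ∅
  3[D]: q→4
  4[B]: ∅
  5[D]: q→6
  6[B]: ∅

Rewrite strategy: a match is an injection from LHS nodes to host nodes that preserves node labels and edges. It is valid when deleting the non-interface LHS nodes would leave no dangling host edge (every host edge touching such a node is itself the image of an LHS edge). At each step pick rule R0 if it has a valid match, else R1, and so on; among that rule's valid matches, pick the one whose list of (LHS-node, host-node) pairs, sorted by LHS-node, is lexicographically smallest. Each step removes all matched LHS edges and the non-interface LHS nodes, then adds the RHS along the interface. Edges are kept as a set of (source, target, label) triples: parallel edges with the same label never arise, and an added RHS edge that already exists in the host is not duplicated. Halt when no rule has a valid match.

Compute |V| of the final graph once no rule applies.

Answer: 3

Steps:
[0] host  ⇒  7 nodes, 2 edges  {3-q->4 5-q->6}
[1] R1 @ {0↦1, 1↦3, 2↦4, 3↦2}  ⇒  5 nodes, 1 edges  {5-q->6}
[2] R1 @ {0↦1, 1↦5, 2↦6, 3↦2}  ⇒  3 nodes, 0 edges  {∅}
normal form: no rule applies after step 2
NF nodes: {0:D, 1:B, 2:A}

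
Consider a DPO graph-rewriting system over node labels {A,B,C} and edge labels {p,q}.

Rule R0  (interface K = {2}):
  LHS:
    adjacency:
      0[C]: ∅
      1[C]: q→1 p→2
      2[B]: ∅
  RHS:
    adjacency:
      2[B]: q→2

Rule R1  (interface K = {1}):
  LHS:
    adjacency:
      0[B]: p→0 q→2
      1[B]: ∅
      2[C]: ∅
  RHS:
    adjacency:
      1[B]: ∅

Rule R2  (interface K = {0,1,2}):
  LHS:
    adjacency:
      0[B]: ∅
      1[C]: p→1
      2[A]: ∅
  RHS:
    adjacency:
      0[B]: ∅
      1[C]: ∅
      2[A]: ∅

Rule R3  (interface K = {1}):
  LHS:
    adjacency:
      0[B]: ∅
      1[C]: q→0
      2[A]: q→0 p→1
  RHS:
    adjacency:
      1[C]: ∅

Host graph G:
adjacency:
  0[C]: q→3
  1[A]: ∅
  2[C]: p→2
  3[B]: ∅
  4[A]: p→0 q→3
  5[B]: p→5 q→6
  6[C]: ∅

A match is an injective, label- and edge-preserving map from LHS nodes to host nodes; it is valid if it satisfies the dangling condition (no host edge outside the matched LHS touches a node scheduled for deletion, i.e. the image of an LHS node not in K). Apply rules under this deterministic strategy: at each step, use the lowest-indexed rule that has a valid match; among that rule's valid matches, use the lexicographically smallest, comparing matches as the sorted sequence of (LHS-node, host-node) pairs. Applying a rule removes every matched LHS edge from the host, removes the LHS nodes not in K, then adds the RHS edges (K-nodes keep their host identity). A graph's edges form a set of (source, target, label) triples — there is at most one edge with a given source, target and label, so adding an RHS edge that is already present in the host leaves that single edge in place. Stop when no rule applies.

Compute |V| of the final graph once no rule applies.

Answer: 3

Steps:
[0] host  ⇒  7 nodes, 6 edges  {0-q->3 2-p->2 4-p->0 4-q->3 5-p->5 5-q->6}
[1] R1 @ {0↦5, 1↦3, 2↦6}  ⇒  5 nodes, 4 edges  {0-q->3 2-p->2 4-p->0 4-q->3}
[2] R2 @ {0↦3, 1↦2, 2↦1}  ⇒  5 nodes, 3 edges  {0-q->3 4-p->0 4-q->3}
[3] R3 @ {0↦3, 1↦0, 2↦4}  ⇒  3 nodes, 0 edges  {∅}
normal form: no rule applies after step 3
NF nodes: {0:C, 1:A, 2:C}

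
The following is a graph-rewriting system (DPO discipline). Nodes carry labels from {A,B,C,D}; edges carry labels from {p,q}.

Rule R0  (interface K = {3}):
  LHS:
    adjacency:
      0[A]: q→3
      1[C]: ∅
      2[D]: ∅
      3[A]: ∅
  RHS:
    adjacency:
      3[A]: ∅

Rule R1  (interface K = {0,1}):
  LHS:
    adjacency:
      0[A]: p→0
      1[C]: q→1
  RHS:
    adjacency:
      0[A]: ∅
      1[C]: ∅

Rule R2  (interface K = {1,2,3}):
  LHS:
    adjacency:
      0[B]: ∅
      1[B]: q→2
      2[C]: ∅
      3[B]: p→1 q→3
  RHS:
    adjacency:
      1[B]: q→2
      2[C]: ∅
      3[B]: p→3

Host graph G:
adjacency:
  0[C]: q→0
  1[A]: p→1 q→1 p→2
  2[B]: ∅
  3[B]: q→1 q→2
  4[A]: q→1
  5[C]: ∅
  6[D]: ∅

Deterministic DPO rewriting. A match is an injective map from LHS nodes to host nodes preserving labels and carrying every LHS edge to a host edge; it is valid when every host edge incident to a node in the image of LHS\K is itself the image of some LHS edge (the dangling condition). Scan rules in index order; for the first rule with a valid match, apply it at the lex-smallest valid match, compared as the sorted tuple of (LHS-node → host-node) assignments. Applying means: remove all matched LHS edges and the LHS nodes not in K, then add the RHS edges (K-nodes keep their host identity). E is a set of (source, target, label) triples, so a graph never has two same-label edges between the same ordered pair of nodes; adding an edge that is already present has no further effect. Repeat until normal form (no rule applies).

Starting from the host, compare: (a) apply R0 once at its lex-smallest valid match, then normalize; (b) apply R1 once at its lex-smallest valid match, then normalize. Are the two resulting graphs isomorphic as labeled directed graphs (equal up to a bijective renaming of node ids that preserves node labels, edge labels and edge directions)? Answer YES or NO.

Answer: YES

Derivation:
branch R0-first: apply at {0↦4, 1↦5, 2↦6, 3↦1} → |E|=6, then 1 more step(s) → NF |V|=4 |E|=4 V={0:C, 1:A, 2:B, 3:B} E=1-q->1 1-p->2 3-q->1 3-q->2
branch R1-first: apply at {0↦1, 1↦0} → |E|=5, then 1 more step(s) → NF |V|=4 |E|=4 V={1:A, 2:B, 3:B, 5:C} E=1-q->1 1-p->2 3-q->1 3-q->2
graphs isomorphic (equal up to label-preserving node renaming)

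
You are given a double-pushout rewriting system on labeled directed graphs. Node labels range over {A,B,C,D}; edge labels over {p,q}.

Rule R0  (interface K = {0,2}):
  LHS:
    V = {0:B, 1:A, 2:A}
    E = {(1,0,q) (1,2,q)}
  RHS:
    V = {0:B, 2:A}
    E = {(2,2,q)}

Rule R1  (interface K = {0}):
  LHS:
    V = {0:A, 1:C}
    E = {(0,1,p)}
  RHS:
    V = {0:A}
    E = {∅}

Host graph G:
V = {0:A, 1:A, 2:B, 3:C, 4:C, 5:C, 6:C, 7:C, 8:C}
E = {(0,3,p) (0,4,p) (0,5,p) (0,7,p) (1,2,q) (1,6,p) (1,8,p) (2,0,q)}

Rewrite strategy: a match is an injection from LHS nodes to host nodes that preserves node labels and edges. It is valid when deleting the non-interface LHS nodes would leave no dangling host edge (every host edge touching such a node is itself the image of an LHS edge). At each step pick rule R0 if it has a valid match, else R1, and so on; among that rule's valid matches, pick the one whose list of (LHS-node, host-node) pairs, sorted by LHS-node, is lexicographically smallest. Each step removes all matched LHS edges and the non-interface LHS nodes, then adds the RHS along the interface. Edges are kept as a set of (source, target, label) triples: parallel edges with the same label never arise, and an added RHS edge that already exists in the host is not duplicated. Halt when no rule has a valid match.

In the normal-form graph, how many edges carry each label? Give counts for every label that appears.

Answer: q:2

Derivation:
[0] host  ⇒  9 nodes, 8 edges  {0-p->3 0-p->4 0-p->5 0-p->7 1-q->2 1-p->6 1-p->8 2-q->0}
[1] R1 @ {0↦0, 1↦3}  ⇒  8 nodes, 7 edges  {0-p->4 0-p->5 0-p->7 1-q->2 1-p->6 1-p->8 2-q->0}
[2] R1 @ {0↦0, 1↦4}  ⇒  7 nodes, 6 edges  {0-p->5 0-p->7 1-q->2 1-p->6 1-p->8 2-q->0}
[3] R1 @ {0↦0, 1↦5}  ⇒  6 nodes, 5 edges  {0-p->7 1-q->2 1-p->6 1-p->8 2-q->0}
[4] R1 @ {0↦0, 1↦7}  ⇒  5 nodes, 4 edges  {1-q->2 1-p->6 1-p->8 2-q->0}
[5] R1 @ {0↦1, 1↦6}  ⇒  4 nodes, 3 edges  {1-q->2 1-p->8 2-q->0}
[6] R1 @ {0↦1, 1↦8}  ⇒  3 nodes, 2 edges  {1-q->2 2-q->0}
halt: no rule applies after step 6
NF edges: [(1, 2, 'q'), (2, 0, 'q')]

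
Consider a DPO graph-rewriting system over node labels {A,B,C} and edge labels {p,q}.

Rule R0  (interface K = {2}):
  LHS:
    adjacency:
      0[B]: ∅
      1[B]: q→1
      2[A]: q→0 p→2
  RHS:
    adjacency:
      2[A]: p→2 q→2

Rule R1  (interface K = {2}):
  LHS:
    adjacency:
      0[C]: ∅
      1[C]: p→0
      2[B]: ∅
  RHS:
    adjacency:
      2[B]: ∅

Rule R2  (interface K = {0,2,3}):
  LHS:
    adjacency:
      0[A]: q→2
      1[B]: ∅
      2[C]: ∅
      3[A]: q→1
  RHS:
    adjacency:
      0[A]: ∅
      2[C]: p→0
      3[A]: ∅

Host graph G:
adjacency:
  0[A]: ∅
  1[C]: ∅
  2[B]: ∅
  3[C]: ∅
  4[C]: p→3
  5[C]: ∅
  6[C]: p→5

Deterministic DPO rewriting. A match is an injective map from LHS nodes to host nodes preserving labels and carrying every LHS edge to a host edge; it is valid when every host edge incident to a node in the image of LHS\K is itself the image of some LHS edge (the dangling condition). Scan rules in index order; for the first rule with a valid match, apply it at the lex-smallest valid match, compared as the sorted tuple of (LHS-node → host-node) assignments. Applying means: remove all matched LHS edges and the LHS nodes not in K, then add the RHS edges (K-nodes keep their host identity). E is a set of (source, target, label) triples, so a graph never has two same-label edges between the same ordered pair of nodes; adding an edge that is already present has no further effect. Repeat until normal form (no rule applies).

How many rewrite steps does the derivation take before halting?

Answer: 2

Steps:
initial: |V|=7 |E|=2  E = 4-p->3 6-p->5
step 1: apply R1 at {0↦3, 1↦4, 2↦2}  → |V|=5 |E|=1  E = 6-p->5
step 2: apply R1 at {0↦5, 1↦6, 2↦2}  → |V|=3 |E|=0  E = ∅
halt: no rule applies after step 2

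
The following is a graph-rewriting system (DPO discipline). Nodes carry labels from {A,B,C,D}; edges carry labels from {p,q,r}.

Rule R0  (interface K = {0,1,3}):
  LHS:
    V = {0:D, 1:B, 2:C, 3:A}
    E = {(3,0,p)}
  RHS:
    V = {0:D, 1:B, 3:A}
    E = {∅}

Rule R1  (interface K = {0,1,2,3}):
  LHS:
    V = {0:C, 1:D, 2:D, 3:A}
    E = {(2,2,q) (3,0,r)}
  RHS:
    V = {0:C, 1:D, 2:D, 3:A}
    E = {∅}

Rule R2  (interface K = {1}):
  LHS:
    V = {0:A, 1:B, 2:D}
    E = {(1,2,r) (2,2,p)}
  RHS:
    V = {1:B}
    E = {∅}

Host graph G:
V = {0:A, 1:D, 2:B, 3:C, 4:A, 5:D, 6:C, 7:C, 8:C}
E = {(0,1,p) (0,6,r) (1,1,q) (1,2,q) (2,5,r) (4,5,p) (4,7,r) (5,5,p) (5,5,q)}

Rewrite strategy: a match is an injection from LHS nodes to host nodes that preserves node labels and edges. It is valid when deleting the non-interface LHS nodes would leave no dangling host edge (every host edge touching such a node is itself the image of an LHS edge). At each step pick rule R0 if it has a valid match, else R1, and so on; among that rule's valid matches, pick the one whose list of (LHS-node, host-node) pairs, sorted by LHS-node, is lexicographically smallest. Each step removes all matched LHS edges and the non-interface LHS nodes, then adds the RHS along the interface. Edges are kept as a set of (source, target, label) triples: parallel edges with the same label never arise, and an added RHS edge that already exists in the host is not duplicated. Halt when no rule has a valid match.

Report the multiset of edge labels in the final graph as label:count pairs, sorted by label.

start.  V:9 E:9  edges: 0-p->1 0-r->6 1-q->1 1-q->2 2-r->5 4-p->5 4-r->7 5-p->5 5-q->5
1. fire R0 via {0↦1, 1↦2, 2↦3, 3↦0}  →  V:8 E:8  edges: 0-r->6 1-q->1 1-q->2 2-r->5 4-p->5 4-r->7 5-p->5 5-q->5
2. fire R0 via {0↦5, 1↦2, 2↦8, 3↦4}  →  V:7 E:7  edges: 0-r->6 1-q->1 1-q->2 2-r->5 4-r->7 5-p->5 5-q->5
3. fire R1 via {0↦6, 1↦1, 2↦5, 3↦0}  →  V:7 E:5  edges: 1-q->1 1-q->2 2-r->5 4-r->7 5-p->5
4. fire R1 via {0↦7, 1↦5, 2↦1, 3↦4}  →  V:7 E:3  edges: 1-q->2 2-r->5 5-p->5
5. fire R2 via {0↦0, 1↦2, 2↦5}  →  V:5 E:1  edges: 1-q->2
halt: no rule applies after step 5
NF edges: [(1, 2, 'q')]

Answer: q:1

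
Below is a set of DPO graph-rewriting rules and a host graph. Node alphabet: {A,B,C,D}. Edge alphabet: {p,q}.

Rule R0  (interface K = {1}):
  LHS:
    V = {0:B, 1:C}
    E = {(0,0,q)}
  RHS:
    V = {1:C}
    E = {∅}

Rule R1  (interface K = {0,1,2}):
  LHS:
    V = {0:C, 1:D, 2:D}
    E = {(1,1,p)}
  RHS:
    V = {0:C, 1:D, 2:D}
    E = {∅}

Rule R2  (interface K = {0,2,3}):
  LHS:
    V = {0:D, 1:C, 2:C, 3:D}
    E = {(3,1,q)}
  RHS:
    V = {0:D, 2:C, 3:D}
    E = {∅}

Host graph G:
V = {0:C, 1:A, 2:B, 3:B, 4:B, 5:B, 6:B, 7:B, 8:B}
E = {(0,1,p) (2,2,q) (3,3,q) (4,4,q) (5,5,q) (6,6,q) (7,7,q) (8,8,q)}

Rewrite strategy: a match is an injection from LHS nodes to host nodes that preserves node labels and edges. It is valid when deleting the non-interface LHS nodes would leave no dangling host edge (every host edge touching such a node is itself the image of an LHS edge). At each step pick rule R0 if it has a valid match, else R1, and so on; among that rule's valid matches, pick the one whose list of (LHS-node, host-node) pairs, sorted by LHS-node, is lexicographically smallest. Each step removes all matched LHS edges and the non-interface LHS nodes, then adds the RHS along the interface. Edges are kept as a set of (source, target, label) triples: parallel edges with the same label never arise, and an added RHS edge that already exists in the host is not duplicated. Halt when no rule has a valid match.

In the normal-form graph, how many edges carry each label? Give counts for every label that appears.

Answer: p:1

Derivation:
start.  V:9 E:8  edges: 0-p->1 2-q->2 3-q->3 4-q->4 5-q->5 6-q->6 7-q->7 8-q->8
1. fire R0 via {0↦2, 1↦0}  →  V:8 E:7  edges: 0-p->1 3-q->3 4-q->4 5-q->5 6-q->6 7-q->7 8-q->8
2. fire R0 via {0↦3, 1↦0}  →  V:7 E:6  edges: 0-p->1 4-q->4 5-q->5 6-q->6 7-q->7 8-q->8
3. fire R0 via {0↦4, 1↦0}  →  V:6 E:5  edges: 0-p->1 5-q->5 6-q->6 7-q->7 8-q->8
4. fire R0 via {0↦5, 1↦0}  →  V:5 E:4  edges: 0-p->1 6-q->6 7-q->7 8-q->8
5. fire R0 via {0↦6, 1↦0}  →  V:4 E:3  edges: 0-p->1 7-q->7 8-q->8
6. fire R0 via {0↦7, 1↦0}  →  V:3 E:2  edges: 0-p->1 8-q->8
7. fire R0 via {0↦8, 1↦0}  →  V:2 E:1  edges: 0-p->1
final graph: no rule applies after step 7
NF edges: [(0, 1, 'p')]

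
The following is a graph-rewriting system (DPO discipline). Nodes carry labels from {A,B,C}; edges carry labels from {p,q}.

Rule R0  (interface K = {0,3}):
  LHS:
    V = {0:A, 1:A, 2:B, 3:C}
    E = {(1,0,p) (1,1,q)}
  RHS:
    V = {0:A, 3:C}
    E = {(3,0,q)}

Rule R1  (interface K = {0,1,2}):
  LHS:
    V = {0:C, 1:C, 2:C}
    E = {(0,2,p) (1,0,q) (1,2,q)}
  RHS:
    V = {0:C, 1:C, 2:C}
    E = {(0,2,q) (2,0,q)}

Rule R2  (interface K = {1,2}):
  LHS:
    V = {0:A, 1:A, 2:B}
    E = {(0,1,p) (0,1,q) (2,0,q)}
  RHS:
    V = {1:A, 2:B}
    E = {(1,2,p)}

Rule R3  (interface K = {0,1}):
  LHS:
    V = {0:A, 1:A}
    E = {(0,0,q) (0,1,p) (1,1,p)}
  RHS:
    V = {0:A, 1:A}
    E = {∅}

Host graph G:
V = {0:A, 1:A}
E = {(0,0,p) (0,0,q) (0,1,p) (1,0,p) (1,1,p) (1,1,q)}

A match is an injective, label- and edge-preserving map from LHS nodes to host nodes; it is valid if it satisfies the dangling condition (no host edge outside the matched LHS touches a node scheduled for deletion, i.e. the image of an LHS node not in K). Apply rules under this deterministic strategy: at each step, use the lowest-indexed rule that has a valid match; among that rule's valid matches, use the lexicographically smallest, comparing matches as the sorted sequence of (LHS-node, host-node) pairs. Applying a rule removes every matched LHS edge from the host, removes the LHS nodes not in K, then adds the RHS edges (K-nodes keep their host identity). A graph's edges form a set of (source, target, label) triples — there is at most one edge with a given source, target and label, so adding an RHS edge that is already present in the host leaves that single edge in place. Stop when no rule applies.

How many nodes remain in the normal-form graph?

Answer: 2

Steps:
[0] host  ⇒  2 nodes, 6 edges  {0-p->0 0-q->0 0-p->1 1-p->0 1-p->1 1-q->1}
[1] R3 @ {0↦0, 1↦1}  ⇒  2 nodes, 3 edges  {0-p->0 1-p->0 1-q->1}
[2] R3 @ {0↦1, 1↦0}  ⇒  2 nodes, 0 edges  {∅}
final graph: no rule applies after step 2
NF nodes: {0:A, 1:A}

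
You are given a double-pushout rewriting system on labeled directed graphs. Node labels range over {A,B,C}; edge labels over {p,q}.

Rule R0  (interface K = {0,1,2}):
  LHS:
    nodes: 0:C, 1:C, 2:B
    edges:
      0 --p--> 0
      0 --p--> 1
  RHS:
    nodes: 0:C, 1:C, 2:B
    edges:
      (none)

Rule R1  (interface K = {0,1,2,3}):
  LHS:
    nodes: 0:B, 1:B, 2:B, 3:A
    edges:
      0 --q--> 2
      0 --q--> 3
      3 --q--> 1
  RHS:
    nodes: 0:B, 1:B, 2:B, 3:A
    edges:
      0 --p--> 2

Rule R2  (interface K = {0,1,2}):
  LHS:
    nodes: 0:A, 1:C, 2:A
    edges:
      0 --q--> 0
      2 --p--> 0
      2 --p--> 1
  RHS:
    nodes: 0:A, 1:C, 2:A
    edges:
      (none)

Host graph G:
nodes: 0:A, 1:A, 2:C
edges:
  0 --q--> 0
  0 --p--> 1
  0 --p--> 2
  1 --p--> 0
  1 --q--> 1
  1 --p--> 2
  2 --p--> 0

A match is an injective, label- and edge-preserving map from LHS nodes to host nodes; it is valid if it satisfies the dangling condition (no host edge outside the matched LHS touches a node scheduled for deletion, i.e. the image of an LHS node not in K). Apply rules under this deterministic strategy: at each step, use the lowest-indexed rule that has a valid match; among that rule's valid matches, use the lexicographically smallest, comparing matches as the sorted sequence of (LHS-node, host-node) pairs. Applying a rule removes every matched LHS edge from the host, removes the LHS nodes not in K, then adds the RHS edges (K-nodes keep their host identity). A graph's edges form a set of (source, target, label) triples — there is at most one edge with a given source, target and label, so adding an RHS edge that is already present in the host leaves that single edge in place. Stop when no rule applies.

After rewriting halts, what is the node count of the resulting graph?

Answer: 3

Derivation:
start.  V:3 E:7  edges: 0-q->0 0-p->1 0-p->2 1-p->0 1-q->1 1-p->2 2-p->0
1. fire R2 via {0↦0, 1↦2, 2↦1}  →  V:3 E:4  edges: 0-p->1 0-p->2 1-q->1 2-p->0
2. fire R2 via {0↦1, 1↦2, 2↦0}  →  V:3 E:1  edges: 2-p->0
halt: no rule applies after step 2
NF nodes: {0:A, 1:A, 2:C}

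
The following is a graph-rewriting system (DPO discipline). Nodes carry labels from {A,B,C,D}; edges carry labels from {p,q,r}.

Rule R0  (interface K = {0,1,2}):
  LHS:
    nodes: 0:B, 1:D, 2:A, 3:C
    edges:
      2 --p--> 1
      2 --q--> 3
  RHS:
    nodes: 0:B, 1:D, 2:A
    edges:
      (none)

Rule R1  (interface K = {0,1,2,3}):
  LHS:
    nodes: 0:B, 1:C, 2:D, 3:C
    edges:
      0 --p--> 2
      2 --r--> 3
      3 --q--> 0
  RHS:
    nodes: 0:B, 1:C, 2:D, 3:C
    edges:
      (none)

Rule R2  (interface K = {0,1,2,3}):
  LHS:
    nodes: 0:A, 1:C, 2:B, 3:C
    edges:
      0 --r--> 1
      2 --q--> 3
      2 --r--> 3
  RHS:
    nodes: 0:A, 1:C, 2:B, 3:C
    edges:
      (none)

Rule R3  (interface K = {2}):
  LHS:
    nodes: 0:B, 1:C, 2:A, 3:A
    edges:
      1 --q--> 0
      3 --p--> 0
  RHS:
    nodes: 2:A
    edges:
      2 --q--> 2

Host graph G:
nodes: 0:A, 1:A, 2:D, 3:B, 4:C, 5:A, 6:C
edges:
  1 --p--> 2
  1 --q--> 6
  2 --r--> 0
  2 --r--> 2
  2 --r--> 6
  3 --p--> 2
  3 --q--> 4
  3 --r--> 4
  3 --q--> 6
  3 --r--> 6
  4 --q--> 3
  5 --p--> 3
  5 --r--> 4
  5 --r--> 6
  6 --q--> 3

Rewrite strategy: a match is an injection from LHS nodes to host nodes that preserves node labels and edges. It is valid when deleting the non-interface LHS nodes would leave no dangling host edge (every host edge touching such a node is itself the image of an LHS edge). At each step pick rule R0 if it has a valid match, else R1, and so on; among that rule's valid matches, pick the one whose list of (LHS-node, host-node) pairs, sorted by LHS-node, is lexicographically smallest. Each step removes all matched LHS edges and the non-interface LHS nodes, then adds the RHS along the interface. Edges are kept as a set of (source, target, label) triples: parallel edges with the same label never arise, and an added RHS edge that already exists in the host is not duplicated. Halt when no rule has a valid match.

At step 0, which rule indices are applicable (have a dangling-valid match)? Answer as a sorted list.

Answer: [R1,R2]

Steps:
R0: no valid match — 1 raw match, all fail dangling condition
R1: 1 valid match — {0↦3, 1↦4, 2↦2, 3↦6}
R2: 2 valid matches — {0↦5, 1↦4, 2↦3, 3↦6}, {0↦5, 1↦6, 2↦3, 3↦4}
R3: no valid match — 4 raw matches, all fail dangling condition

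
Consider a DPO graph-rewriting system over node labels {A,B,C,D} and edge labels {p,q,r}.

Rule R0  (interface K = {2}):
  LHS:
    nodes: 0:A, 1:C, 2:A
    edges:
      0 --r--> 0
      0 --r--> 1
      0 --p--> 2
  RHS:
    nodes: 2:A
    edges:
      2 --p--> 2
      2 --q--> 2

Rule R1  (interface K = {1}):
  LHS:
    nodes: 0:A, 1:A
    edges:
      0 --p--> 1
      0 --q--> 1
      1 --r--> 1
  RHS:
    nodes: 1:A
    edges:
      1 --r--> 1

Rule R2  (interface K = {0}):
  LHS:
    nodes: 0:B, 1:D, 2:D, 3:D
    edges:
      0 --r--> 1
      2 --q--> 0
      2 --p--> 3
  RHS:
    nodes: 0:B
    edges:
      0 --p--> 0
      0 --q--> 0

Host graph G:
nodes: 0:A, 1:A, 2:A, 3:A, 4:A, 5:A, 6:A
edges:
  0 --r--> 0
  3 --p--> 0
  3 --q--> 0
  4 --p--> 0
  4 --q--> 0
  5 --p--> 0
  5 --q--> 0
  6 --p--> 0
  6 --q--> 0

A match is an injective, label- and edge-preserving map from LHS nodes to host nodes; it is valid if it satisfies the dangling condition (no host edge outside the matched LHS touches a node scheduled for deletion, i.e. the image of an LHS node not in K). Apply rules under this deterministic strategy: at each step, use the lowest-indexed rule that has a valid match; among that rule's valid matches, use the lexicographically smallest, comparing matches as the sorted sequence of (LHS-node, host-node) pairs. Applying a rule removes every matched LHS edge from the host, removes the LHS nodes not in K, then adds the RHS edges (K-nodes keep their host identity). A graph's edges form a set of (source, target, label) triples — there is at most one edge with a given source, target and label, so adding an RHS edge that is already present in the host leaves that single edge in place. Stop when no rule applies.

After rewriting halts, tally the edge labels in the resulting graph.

initial: |V|=7 |E|=9  E = 0-r->0 3-p->0 3-q->0 4-p->0 4-q->0 5-p->0 5-q->0 6-p->0 6-q->0
step 1: apply R1 at {0↦3, 1↦0}  → |V|=6 |E|=7  E = 0-r->0 4-p->0 4-q->0 5-p->0 5-q->0 6-p->0 6-q->0
step 2: apply R1 at {0↦4, 1↦0}  → |V|=5 |E|=5  E = 0-r->0 5-p->0 5-q->0 6-p->0 6-q->0
step 3: apply R1 at {0↦5, 1↦0}  → |V|=4 |E|=3  E = 0-r->0 6-p->0 6-q->0
step 4: apply R1 at {0↦6, 1↦0}  → |V|=3 |E|=1  E = 0-r->0
halt: no rule applies after step 4
NF edges: [(0, 0, 'r')]

Answer: r:1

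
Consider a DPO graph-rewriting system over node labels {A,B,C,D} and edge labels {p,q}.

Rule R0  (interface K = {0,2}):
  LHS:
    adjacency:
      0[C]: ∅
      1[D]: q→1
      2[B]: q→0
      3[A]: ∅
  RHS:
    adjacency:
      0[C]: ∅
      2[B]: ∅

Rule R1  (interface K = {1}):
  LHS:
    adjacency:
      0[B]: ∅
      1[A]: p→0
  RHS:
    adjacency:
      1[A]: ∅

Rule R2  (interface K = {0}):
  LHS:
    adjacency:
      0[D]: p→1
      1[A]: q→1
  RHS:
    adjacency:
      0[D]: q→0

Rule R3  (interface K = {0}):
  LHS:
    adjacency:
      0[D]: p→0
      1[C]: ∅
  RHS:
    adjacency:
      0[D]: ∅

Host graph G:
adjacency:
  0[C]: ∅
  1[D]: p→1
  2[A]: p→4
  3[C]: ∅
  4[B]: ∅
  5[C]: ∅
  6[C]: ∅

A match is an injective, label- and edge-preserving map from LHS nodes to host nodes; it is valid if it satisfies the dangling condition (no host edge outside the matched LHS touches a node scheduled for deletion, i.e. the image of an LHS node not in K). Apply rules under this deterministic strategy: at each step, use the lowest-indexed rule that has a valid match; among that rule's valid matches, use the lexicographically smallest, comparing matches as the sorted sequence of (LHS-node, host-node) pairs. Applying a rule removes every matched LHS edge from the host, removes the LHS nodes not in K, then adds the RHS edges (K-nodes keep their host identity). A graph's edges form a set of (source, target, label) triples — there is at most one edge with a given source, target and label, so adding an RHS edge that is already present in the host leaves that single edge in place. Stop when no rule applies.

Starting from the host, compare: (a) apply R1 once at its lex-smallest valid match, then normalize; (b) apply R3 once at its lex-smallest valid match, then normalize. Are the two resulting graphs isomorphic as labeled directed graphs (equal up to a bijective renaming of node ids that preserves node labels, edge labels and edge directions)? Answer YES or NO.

branch R1-first: apply at {0↦4, 1↦2} → |E|=1, then 1 more step(s) → NF |V|=5 |E|=0 V={1:D, 2:A, 3:C, 5:C, 6:C} E=∅
branch R3-first: apply at {0↦1, 1↦0} → |E|=1, then 1 more step(s) → NF |V|=5 |E|=0 V={1:D, 2:A, 3:C, 5:C, 6:C} E=∅
graphs isomorphic (equal up to label-preserving node renaming)

Answer: YES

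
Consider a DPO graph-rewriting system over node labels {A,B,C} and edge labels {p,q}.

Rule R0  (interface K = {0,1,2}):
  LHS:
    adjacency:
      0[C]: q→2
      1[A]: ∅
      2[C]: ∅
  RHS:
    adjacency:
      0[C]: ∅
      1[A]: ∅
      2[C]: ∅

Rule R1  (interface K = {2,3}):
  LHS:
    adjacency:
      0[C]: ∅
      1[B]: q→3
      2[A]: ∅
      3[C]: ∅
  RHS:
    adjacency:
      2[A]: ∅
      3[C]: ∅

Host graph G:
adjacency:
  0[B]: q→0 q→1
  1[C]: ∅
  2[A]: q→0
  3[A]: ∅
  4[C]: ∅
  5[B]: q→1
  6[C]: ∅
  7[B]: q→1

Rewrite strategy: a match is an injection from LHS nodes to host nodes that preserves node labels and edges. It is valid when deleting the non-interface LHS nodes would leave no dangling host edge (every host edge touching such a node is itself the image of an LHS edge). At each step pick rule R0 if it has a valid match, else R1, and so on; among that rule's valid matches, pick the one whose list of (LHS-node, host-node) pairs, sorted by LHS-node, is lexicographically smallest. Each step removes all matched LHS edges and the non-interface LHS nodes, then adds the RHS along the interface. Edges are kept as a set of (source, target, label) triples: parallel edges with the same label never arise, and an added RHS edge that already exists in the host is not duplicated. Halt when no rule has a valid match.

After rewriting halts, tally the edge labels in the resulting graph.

Answer: q:3

Derivation:
initial: |V|=8 |E|=5  E = 0-q->0 0-q->1 2-q->0 5-q->1 7-q->1
step 1: apply R1 at {0↦4, 1↦5, 2↦2, 3↦1}  → |V|=6 |E|=4  E = 0-q->0 0-q->1 2-q->0 7-q->1
step 2: apply R1 at {0↦6, 1↦7, 2↦2, 3↦1}  → |V|=4 |E|=3  E = 0-q->0 0-q->1 2-q->0
final graph: no rule applies after step 2
NF edges: [(0, 0, 'q'), (0, 1, 'q'), (2, 0, 'q')]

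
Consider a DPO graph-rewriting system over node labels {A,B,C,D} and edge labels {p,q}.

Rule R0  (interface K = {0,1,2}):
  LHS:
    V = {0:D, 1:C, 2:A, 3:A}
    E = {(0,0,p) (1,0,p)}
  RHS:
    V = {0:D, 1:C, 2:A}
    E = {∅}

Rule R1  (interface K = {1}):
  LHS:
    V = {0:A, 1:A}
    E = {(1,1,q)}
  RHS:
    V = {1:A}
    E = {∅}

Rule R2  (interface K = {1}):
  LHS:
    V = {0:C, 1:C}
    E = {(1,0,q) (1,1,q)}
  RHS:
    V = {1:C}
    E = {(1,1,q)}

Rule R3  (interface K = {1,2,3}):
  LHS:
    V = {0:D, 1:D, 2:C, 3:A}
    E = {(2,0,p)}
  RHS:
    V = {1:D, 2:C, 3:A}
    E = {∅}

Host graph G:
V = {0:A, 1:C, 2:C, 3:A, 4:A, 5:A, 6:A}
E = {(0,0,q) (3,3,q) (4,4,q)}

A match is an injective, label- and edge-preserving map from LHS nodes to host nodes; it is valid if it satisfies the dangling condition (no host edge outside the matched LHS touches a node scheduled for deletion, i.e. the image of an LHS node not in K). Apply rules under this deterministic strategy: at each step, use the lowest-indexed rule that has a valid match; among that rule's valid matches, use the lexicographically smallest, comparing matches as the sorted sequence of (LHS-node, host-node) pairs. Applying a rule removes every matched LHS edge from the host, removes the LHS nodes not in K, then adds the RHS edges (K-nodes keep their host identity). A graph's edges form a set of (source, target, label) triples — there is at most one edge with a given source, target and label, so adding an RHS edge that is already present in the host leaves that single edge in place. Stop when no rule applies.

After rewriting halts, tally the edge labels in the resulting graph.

initial: |V|=7 |E|=3  E = 0-q->0 3-q->3 4-q->4
step 1: apply R1 at {0↦5, 1↦0}  → |V|=6 |E|=2  E = 3-q->3 4-q->4
step 2: apply R1 at {0↦0, 1↦3}  → |V|=5 |E|=1  E = 4-q->4
step 3: apply R1 at {0↦3, 1↦4}  → |V|=4 |E|=0  E = ∅
halt: no rule applies after step 3
NF edges: []

Answer: (no edges)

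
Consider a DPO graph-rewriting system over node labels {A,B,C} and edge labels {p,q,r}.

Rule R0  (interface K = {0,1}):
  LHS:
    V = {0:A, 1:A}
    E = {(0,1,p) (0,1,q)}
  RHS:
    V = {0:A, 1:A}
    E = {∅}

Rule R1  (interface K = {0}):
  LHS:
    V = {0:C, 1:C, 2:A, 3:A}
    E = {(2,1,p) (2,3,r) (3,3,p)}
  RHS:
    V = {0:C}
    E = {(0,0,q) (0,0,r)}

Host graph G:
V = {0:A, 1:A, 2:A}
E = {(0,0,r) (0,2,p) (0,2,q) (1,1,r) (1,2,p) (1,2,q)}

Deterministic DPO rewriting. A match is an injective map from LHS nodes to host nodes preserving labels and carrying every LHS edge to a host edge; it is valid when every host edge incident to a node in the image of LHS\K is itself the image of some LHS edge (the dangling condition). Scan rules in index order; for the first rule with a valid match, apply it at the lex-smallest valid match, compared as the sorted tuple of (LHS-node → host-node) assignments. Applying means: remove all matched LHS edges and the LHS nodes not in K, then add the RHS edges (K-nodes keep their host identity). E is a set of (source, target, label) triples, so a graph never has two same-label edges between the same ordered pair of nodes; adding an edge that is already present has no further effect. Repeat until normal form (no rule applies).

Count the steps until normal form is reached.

Answer: 2

Rewrite trace:
initial: |V|=3 |E|=6  E = 0-r->0 0-p->2 0-q->2 1-r->1 1-p->2 1-q->2
step 1: apply R0 at {0↦0, 1↦2}  → |V|=3 |E|=4  E = 0-r->0 1-r->1 1-p->2 1-q->2
step 2: apply R0 at {0↦1, 1↦2}  → |V|=3 |E|=2  E = 0-r->0 1-r->1
halt: no rule applies after step 2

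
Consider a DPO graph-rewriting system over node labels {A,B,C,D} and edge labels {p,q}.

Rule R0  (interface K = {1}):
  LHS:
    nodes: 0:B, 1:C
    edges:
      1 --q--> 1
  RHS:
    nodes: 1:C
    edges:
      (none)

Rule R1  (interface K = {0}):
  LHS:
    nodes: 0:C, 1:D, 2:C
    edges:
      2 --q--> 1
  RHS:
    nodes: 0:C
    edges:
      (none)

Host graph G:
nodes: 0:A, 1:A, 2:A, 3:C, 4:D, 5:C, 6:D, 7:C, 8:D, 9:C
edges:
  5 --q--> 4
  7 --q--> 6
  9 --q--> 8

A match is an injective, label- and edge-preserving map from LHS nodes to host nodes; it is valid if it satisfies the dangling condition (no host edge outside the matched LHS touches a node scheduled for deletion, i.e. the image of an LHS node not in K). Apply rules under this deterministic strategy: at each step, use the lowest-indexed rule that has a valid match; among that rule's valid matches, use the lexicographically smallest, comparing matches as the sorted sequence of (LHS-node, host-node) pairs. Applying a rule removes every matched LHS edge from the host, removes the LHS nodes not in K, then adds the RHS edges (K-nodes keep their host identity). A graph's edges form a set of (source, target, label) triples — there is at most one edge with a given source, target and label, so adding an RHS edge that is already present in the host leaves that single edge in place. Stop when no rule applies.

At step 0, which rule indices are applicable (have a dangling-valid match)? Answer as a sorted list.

R0: no valid match — LHS pattern not found
R1: 9 valid matches — {0↦3, 1↦4, 2↦5}, {0↦3, 1↦6, 2↦7}, {0↦3, 1↦8, 2↦9} (+6 more)

Answer: [R1]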